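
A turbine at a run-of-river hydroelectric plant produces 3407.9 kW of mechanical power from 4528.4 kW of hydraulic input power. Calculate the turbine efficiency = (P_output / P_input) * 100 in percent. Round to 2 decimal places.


Turbine efficiency = (output power / input power) * 100
eta = (3407.9 / 4528.4) * 100
eta = 75.26%

75.26


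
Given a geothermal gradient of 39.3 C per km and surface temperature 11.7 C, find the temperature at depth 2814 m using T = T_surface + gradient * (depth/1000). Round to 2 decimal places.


Convert depth to km: 2814 / 1000 = 2.814 km
Temperature increase = gradient * depth_km = 39.3 * 2.814 = 110.59 C
Temperature at depth = T_surface + delta_T = 11.7 + 110.59
T = 122.29 C

122.29


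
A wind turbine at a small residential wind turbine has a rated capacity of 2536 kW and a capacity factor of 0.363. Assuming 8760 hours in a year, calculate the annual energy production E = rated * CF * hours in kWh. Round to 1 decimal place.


Annual energy = rated_kW * capacity_factor * hours_per_year
Given: P_rated = 2536 kW, CF = 0.363, hours = 8760
E = 2536 * 0.363 * 8760
E = 8064175.7 kWh

8064175.7


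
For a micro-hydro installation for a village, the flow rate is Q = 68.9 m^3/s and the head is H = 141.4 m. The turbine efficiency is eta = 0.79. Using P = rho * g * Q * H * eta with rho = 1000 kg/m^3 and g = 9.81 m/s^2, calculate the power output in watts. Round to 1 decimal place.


Apply the hydropower formula P = rho * g * Q * H * eta
rho * g = 1000 * 9.81 = 9810.0
P = 9810.0 * 68.9 * 141.4 * 0.79
P = 75503090.8 W

75503090.8


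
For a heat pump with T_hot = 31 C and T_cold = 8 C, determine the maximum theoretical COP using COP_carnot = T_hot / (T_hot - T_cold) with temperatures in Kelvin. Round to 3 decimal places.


Convert to Kelvin:
  T_hot = 31 + 273.15 = 304.15 K
  T_cold = 8 + 273.15 = 281.15 K
Apply Carnot COP formula:
  COP = T_hot_K / (T_hot_K - T_cold_K) = 304.15 / 23.0
  COP = 13.224

13.224


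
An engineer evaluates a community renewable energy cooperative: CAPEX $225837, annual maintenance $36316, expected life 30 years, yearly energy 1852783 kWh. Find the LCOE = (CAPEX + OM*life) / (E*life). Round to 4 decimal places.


Total cost = CAPEX + OM * lifetime = 225837 + 36316 * 30 = 225837 + 1089480 = 1315317
Total generation = annual * lifetime = 1852783 * 30 = 55583490 kWh
LCOE = 1315317 / 55583490
LCOE = 0.0237 $/kWh

0.0237


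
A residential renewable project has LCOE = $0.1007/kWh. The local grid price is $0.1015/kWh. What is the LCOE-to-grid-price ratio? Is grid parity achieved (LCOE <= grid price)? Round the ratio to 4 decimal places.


Compare LCOE to grid price:
  LCOE = $0.1007/kWh, Grid price = $0.1015/kWh
  Ratio = LCOE / grid_price = 0.1007 / 0.1015 = 0.9921
  Grid parity achieved (ratio <= 1)? yes

0.9921


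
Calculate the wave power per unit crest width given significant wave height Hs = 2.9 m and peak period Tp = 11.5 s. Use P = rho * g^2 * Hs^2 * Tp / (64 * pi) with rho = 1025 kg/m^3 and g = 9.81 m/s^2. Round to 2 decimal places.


Apply wave power formula:
  g^2 = 9.81^2 = 96.2361
  Hs^2 = 2.9^2 = 8.41
  Numerator = rho * g^2 * Hs^2 * Tp = 1025 * 96.2361 * 8.41 * 11.5 = 9540161.27
  Denominator = 64 * pi = 201.0619
  P = 9540161.27 / 201.0619 = 47448.87 W/m

47448.87


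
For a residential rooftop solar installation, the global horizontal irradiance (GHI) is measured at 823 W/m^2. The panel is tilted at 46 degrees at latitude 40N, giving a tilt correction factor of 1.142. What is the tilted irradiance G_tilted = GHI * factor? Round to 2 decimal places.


Identify the given values:
  GHI = 823 W/m^2, tilt correction factor = 1.142
Apply the formula G_tilted = GHI * factor:
  G_tilted = 823 * 1.142
  G_tilted = 939.87 W/m^2

939.87


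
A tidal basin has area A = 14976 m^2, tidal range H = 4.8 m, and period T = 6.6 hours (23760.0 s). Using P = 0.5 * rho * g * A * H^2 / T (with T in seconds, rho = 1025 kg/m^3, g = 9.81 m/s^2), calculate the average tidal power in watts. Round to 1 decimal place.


Convert period to seconds: T = 6.6 * 3600 = 23760.0 s
H^2 = 4.8^2 = 23.04
P = 0.5 * rho * g * A * H^2 / T
P = 0.5 * 1025 * 9.81 * 14976 * 23.04 / 23760.0
P = 73012.1 W

73012.1


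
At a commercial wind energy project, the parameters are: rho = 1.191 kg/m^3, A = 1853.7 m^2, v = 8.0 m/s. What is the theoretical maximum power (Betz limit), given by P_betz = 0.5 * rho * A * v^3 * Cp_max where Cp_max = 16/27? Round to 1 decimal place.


The Betz coefficient Cp_max = 16/27 = 0.5926
v^3 = 8.0^3 = 512.0
P_betz = 0.5 * rho * A * v^3 * Cp_max
P_betz = 0.5 * 1.191 * 1853.7 * 512.0 * 0.5926
P_betz = 334924.9 W

334924.9


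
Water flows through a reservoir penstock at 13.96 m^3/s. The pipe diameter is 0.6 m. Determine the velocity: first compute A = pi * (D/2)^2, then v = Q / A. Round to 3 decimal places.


Compute pipe cross-sectional area:
  A = pi * (D/2)^2 = pi * (0.6/2)^2 = 0.2827 m^2
Calculate velocity:
  v = Q / A = 13.96 / 0.2827
  v = 49.373 m/s

49.373


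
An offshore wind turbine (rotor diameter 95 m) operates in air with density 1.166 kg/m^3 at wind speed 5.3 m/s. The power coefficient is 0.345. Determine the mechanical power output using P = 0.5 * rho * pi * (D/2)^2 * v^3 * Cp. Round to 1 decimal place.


Step 1 -- Compute swept area:
  A = pi * (D/2)^2 = pi * (95/2)^2 = 7088.22 m^2
Step 2 -- Apply wind power equation:
  P = 0.5 * rho * A * v^3 * Cp
  v^3 = 5.3^3 = 148.877
  P = 0.5 * 1.166 * 7088.22 * 148.877 * 0.345
  P = 212252.3 W

212252.3


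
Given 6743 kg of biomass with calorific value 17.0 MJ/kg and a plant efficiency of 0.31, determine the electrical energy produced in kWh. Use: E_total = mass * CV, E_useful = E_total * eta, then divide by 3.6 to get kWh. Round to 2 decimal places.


Total energy = mass * CV = 6743 * 17.0 = 114631.0 MJ
Useful energy = total * eta = 114631.0 * 0.31 = 35535.61 MJ
Convert to kWh: 35535.61 / 3.6
Useful energy = 9871.00 kWh

9871.00


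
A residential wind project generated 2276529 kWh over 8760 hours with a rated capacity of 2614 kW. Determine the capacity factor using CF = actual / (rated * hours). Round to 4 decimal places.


Capacity factor = actual output / maximum possible output
Maximum possible = rated * hours = 2614 * 8760 = 22898640 kWh
CF = 2276529 / 22898640
CF = 0.0994

0.0994


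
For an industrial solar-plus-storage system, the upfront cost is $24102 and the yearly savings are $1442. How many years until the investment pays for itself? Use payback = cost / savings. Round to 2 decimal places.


Simple payback period = initial cost / annual savings
Payback = 24102 / 1442
Payback = 16.71 years

16.71


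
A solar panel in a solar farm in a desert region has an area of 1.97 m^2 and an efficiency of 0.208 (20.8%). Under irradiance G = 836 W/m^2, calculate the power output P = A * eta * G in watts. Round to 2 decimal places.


Use the solar power formula P = A * eta * G.
Given: A = 1.97 m^2, eta = 0.208, G = 836 W/m^2
P = 1.97 * 0.208 * 836
P = 342.56 W

342.56


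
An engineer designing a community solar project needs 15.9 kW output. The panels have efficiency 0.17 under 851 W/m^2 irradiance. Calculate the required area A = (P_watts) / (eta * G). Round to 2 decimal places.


Convert target power to watts: P = 15.9 * 1000 = 15900.0 W
Compute denominator: eta * G = 0.17 * 851 = 144.67
Required area A = P / (eta * G) = 15900.0 / 144.67
A = 109.91 m^2

109.91


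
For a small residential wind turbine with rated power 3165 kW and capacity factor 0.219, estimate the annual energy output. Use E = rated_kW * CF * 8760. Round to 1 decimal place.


Annual energy = rated_kW * capacity_factor * hours_per_year
Given: P_rated = 3165 kW, CF = 0.219, hours = 8760
E = 3165 * 0.219 * 8760
E = 6071862.6 kWh

6071862.6


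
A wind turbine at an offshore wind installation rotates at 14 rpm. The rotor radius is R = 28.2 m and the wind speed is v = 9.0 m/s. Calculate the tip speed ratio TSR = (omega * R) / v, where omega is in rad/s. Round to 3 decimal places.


Convert rotational speed to rad/s:
  omega = 14 * 2 * pi / 60 = 1.4661 rad/s
Compute tip speed:
  v_tip = omega * R = 1.4661 * 28.2 = 41.343 m/s
Tip speed ratio:
  TSR = v_tip / v_wind = 41.343 / 9.0 = 4.594

4.594


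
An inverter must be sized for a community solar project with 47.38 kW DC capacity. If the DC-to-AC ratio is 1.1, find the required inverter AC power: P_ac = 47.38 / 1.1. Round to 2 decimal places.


The inverter AC capacity is determined by the DC/AC ratio.
Given: P_dc = 47.38 kW, DC/AC ratio = 1.1
P_ac = P_dc / ratio = 47.38 / 1.1
P_ac = 43.07 kW

43.07


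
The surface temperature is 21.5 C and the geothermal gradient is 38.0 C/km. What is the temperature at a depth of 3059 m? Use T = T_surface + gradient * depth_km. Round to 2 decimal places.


Convert depth to km: 3059 / 1000 = 3.059 km
Temperature increase = gradient * depth_km = 38.0 * 3.059 = 116.24 C
Temperature at depth = T_surface + delta_T = 21.5 + 116.24
T = 137.74 C

137.74


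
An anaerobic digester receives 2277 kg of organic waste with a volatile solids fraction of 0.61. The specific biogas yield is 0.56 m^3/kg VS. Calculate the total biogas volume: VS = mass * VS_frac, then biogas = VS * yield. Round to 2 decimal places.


Compute volatile solids:
  VS = mass * VS_fraction = 2277 * 0.61 = 1388.97 kg
Calculate biogas volume:
  Biogas = VS * specific_yield = 1388.97 * 0.56
  Biogas = 777.82 m^3

777.82


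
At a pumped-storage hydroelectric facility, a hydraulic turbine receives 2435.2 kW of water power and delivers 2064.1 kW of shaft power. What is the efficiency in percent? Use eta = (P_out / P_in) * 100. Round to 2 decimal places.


Turbine efficiency = (output power / input power) * 100
eta = (2064.1 / 2435.2) * 100
eta = 84.76%

84.76


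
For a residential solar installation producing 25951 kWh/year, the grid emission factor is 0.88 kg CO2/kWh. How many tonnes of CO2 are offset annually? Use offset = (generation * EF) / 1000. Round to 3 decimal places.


CO2 offset in kg = generation * emission_factor
CO2 offset = 25951 * 0.88 = 22836.88 kg
Convert to tonnes:
  CO2 offset = 22836.88 / 1000 = 22.837 tonnes

22.837


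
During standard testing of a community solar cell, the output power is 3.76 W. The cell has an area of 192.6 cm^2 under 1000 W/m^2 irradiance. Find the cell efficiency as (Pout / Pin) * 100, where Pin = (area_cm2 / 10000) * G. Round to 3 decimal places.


First compute the input power:
  Pin = area_cm2 / 10000 * G = 192.6 / 10000 * 1000 = 19.26 W
Then compute efficiency:
  Efficiency = (Pout / Pin) * 100 = (3.76 / 19.26) * 100
  Efficiency = 19.522%

19.522


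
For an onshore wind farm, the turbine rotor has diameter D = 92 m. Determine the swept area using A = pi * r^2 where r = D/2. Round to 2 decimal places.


Compute the rotor radius:
  r = D / 2 = 92 / 2 = 46.0 m
Calculate swept area:
  A = pi * r^2 = pi * 46.0^2
  A = 6647.61 m^2

6647.61


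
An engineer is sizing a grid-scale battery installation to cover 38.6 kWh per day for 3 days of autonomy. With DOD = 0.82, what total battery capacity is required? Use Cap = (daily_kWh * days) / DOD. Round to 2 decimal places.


Total energy needed = daily * days = 38.6 * 3 = 115.8 kWh
Account for depth of discharge:
  Cap = total_energy / DOD = 115.8 / 0.82
  Cap = 141.22 kWh

141.22


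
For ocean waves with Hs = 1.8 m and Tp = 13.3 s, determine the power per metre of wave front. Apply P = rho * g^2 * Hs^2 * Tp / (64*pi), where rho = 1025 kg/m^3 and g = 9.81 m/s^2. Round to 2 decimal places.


Apply wave power formula:
  g^2 = 9.81^2 = 96.2361
  Hs^2 = 1.8^2 = 3.24
  Numerator = rho * g^2 * Hs^2 * Tp = 1025 * 96.2361 * 3.24 * 13.3 = 4250681.17
  Denominator = 64 * pi = 201.0619
  P = 4250681.17 / 201.0619 = 21141.15 W/m

21141.15


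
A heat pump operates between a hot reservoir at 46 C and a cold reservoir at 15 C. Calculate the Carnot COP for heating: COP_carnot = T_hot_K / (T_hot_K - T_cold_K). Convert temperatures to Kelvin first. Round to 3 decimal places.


Convert to Kelvin:
  T_hot = 46 + 273.15 = 319.15 K
  T_cold = 15 + 273.15 = 288.15 K
Apply Carnot COP formula:
  COP = T_hot_K / (T_hot_K - T_cold_K) = 319.15 / 31.0
  COP = 10.295

10.295


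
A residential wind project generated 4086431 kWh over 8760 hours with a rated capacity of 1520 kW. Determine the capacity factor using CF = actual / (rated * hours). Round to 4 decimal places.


Capacity factor = actual output / maximum possible output
Maximum possible = rated * hours = 1520 * 8760 = 13315200 kWh
CF = 4086431 / 13315200
CF = 0.3069

0.3069


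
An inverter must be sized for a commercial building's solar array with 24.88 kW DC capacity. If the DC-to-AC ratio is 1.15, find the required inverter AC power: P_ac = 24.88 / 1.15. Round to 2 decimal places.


The inverter AC capacity is determined by the DC/AC ratio.
Given: P_dc = 24.88 kW, DC/AC ratio = 1.15
P_ac = P_dc / ratio = 24.88 / 1.15
P_ac = 21.63 kW

21.63


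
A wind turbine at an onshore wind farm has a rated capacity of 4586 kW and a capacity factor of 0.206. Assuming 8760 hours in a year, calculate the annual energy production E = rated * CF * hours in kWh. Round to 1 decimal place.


Annual energy = rated_kW * capacity_factor * hours_per_year
Given: P_rated = 4586 kW, CF = 0.206, hours = 8760
E = 4586 * 0.206 * 8760
E = 8275712.2 kWh

8275712.2


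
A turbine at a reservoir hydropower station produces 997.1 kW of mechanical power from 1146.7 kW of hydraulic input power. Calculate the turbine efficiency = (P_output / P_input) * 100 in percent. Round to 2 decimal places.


Turbine efficiency = (output power / input power) * 100
eta = (997.1 / 1146.7) * 100
eta = 86.95%

86.95


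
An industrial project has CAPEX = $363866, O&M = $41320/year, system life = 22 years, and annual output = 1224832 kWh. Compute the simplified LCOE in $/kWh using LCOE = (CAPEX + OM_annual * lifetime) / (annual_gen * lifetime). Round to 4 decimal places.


Total cost = CAPEX + OM * lifetime = 363866 + 41320 * 22 = 363866 + 909040 = 1272906
Total generation = annual * lifetime = 1224832 * 22 = 26946304 kWh
LCOE = 1272906 / 26946304
LCOE = 0.0472 $/kWh

0.0472


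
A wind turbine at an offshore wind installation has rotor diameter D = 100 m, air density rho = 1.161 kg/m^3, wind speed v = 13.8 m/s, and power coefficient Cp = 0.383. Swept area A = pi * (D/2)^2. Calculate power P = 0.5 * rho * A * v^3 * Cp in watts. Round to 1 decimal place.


Step 1 -- Compute swept area:
  A = pi * (D/2)^2 = pi * (100/2)^2 = 7853.98 m^2
Step 2 -- Apply wind power equation:
  P = 0.5 * rho * A * v^3 * Cp
  v^3 = 13.8^3 = 2628.072
  P = 0.5 * 1.161 * 7853.98 * 2628.072 * 0.383
  P = 4589106.5 W

4589106.5


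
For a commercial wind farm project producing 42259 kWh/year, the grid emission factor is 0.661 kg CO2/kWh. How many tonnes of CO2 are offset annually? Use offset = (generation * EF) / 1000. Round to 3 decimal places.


CO2 offset in kg = generation * emission_factor
CO2 offset = 42259 * 0.661 = 27933.2 kg
Convert to tonnes:
  CO2 offset = 27933.2 / 1000 = 27.933 tonnes

27.933


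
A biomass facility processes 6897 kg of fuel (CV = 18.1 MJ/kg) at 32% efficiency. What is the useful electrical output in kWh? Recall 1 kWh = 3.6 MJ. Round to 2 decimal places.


Total energy = mass * CV = 6897 * 18.1 = 124835.7 MJ
Useful energy = total * eta = 124835.7 * 0.32 = 39947.42 MJ
Convert to kWh: 39947.42 / 3.6
Useful energy = 11096.51 kWh

11096.51


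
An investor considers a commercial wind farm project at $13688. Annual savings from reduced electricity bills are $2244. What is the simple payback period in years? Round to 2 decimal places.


Simple payback period = initial cost / annual savings
Payback = 13688 / 2244
Payback = 6.10 years

6.10


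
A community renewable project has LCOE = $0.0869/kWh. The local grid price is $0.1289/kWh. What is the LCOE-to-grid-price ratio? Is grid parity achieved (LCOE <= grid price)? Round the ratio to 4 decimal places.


Compare LCOE to grid price:
  LCOE = $0.0869/kWh, Grid price = $0.1289/kWh
  Ratio = LCOE / grid_price = 0.0869 / 0.1289 = 0.6742
  Grid parity achieved (ratio <= 1)? yes

0.6742


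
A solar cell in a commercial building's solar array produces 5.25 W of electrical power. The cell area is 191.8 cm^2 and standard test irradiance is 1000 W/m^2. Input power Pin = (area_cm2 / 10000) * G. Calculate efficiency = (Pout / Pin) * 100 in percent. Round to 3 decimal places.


First compute the input power:
  Pin = area_cm2 / 10000 * G = 191.8 / 10000 * 1000 = 19.18 W
Then compute efficiency:
  Efficiency = (Pout / Pin) * 100 = (5.25 / 19.18) * 100
  Efficiency = 27.372%

27.372


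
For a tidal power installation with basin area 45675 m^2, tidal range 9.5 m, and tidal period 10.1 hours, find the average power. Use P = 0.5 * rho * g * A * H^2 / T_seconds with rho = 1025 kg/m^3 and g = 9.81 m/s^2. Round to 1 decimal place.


Convert period to seconds: T = 10.1 * 3600 = 36360.0 s
H^2 = 9.5^2 = 90.25
P = 0.5 * rho * g * A * H^2 / T
P = 0.5 * 1025 * 9.81 * 45675 * 90.25 / 36360.0
P = 569986.8 W

569986.8


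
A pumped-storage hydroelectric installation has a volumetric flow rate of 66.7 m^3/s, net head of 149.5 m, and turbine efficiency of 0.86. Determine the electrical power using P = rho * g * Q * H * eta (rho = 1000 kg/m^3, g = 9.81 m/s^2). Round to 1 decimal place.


Apply the hydropower formula P = rho * g * Q * H * eta
rho * g = 1000 * 9.81 = 9810.0
P = 9810.0 * 66.7 * 149.5 * 0.86
P = 84126822.4 W

84126822.4


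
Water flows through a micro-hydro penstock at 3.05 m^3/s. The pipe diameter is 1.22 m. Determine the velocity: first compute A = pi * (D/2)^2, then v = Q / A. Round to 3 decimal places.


Compute pipe cross-sectional area:
  A = pi * (D/2)^2 = pi * (1.22/2)^2 = 1.169 m^2
Calculate velocity:
  v = Q / A = 3.05 / 1.169
  v = 2.609 m/s

2.609


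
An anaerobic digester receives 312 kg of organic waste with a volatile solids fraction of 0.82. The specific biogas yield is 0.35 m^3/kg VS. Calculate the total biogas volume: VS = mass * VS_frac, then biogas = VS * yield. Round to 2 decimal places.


Compute volatile solids:
  VS = mass * VS_fraction = 312 * 0.82 = 255.84 kg
Calculate biogas volume:
  Biogas = VS * specific_yield = 255.84 * 0.35
  Biogas = 89.54 m^3

89.54


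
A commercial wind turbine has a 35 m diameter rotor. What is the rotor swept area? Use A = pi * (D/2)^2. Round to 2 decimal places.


Compute the rotor radius:
  r = D / 2 = 35 / 2 = 17.5 m
Calculate swept area:
  A = pi * r^2 = pi * 17.5^2
  A = 962.11 m^2

962.11


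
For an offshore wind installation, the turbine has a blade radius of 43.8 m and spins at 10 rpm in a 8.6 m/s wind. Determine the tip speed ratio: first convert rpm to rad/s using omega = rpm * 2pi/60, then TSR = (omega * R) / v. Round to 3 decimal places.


Convert rotational speed to rad/s:
  omega = 10 * 2 * pi / 60 = 1.0472 rad/s
Compute tip speed:
  v_tip = omega * R = 1.0472 * 43.8 = 45.867 m/s
Tip speed ratio:
  TSR = v_tip / v_wind = 45.867 / 8.6 = 5.333

5.333


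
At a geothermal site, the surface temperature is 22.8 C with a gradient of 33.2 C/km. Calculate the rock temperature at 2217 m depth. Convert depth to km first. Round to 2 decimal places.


Convert depth to km: 2217 / 1000 = 2.217 km
Temperature increase = gradient * depth_km = 33.2 * 2.217 = 73.6 C
Temperature at depth = T_surface + delta_T = 22.8 + 73.6
T = 96.40 C

96.40


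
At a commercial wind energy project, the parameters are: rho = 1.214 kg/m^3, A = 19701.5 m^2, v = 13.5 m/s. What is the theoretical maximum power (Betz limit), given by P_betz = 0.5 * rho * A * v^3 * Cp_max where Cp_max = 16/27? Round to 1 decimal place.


The Betz coefficient Cp_max = 16/27 = 0.5926
v^3 = 13.5^3 = 2460.375
P_betz = 0.5 * rho * A * v^3 * Cp_max
P_betz = 0.5 * 1.214 * 19701.5 * 2460.375 * 0.5926
P_betz = 17435945.7 W

17435945.7


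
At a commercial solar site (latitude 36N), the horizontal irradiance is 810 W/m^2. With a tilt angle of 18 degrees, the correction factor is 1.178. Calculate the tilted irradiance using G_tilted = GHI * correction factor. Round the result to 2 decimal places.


Identify the given values:
  GHI = 810 W/m^2, tilt correction factor = 1.178
Apply the formula G_tilted = GHI * factor:
  G_tilted = 810 * 1.178
  G_tilted = 954.18 W/m^2

954.18


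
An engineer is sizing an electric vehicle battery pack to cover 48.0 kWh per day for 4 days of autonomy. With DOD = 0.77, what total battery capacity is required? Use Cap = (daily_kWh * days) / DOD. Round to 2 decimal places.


Total energy needed = daily * days = 48.0 * 4 = 192.0 kWh
Account for depth of discharge:
  Cap = total_energy / DOD = 192.0 / 0.77
  Cap = 249.35 kWh

249.35


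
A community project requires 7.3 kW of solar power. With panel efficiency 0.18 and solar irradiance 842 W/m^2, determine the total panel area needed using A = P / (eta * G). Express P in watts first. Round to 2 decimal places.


Convert target power to watts: P = 7.3 * 1000 = 7300.0 W
Compute denominator: eta * G = 0.18 * 842 = 151.56
Required area A = P / (eta * G) = 7300.0 / 151.56
A = 48.17 m^2

48.17


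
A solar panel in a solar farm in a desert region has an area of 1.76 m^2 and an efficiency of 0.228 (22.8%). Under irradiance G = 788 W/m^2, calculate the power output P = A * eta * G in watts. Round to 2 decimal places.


Use the solar power formula P = A * eta * G.
Given: A = 1.76 m^2, eta = 0.228, G = 788 W/m^2
P = 1.76 * 0.228 * 788
P = 316.21 W

316.21


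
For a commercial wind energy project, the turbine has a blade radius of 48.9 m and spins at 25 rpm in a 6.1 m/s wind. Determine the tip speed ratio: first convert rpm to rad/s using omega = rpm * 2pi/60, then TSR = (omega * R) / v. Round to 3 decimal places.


Convert rotational speed to rad/s:
  omega = 25 * 2 * pi / 60 = 2.618 rad/s
Compute tip speed:
  v_tip = omega * R = 2.618 * 48.9 = 128.02 m/s
Tip speed ratio:
  TSR = v_tip / v_wind = 128.02 / 6.1 = 20.987

20.987


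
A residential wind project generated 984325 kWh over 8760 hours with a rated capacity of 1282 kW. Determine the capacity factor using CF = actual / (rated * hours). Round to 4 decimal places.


Capacity factor = actual output / maximum possible output
Maximum possible = rated * hours = 1282 * 8760 = 11230320 kWh
CF = 984325 / 11230320
CF = 0.0876

0.0876


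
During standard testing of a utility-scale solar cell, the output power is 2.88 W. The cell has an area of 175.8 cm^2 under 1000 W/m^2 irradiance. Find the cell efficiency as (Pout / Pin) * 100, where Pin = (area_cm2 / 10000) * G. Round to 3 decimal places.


First compute the input power:
  Pin = area_cm2 / 10000 * G = 175.8 / 10000 * 1000 = 17.58 W
Then compute efficiency:
  Efficiency = (Pout / Pin) * 100 = (2.88 / 17.58) * 100
  Efficiency = 16.382%

16.382


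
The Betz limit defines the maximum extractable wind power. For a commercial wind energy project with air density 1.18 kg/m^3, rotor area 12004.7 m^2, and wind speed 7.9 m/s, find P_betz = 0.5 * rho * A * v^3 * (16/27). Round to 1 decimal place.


The Betz coefficient Cp_max = 16/27 = 0.5926
v^3 = 7.9^3 = 493.039
P_betz = 0.5 * rho * A * v^3 * Cp_max
P_betz = 0.5 * 1.18 * 12004.7 * 493.039 * 0.5926
P_betz = 2069382.7 W

2069382.7


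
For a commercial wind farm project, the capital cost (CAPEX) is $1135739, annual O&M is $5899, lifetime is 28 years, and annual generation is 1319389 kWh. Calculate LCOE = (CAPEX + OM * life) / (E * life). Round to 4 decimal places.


Total cost = CAPEX + OM * lifetime = 1135739 + 5899 * 28 = 1135739 + 165172 = 1300911
Total generation = annual * lifetime = 1319389 * 28 = 36942892 kWh
LCOE = 1300911 / 36942892
LCOE = 0.0352 $/kWh

0.0352


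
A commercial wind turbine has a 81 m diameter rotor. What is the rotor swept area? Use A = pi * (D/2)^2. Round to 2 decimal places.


Compute the rotor radius:
  r = D / 2 = 81 / 2 = 40.5 m
Calculate swept area:
  A = pi * r^2 = pi * 40.5^2
  A = 5153.00 m^2

5153.00


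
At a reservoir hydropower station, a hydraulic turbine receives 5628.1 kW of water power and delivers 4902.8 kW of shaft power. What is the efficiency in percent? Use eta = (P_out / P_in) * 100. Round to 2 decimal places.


Turbine efficiency = (output power / input power) * 100
eta = (4902.8 / 5628.1) * 100
eta = 87.11%

87.11


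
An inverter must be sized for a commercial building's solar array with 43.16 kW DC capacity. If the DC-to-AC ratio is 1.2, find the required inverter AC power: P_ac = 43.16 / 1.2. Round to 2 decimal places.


The inverter AC capacity is determined by the DC/AC ratio.
Given: P_dc = 43.16 kW, DC/AC ratio = 1.2
P_ac = P_dc / ratio = 43.16 / 1.2
P_ac = 35.97 kW

35.97


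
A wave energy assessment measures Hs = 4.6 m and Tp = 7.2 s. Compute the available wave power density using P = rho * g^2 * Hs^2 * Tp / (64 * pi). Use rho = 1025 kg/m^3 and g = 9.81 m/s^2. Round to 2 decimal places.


Apply wave power formula:
  g^2 = 9.81^2 = 96.2361
  Hs^2 = 4.6^2 = 21.16
  Numerator = rho * g^2 * Hs^2 * Tp = 1025 * 96.2361 * 21.16 * 7.2 = 15028306.36
  Denominator = 64 * pi = 201.0619
  P = 15028306.36 / 201.0619 = 74744.66 W/m

74744.66


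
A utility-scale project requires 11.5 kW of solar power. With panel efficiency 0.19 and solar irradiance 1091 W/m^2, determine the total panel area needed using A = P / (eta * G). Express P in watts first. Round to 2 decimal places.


Convert target power to watts: P = 11.5 * 1000 = 11500.0 W
Compute denominator: eta * G = 0.19 * 1091 = 207.29
Required area A = P / (eta * G) = 11500.0 / 207.29
A = 55.48 m^2

55.48


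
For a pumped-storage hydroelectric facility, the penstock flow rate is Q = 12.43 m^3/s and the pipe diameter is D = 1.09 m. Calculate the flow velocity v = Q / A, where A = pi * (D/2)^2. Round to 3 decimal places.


Compute pipe cross-sectional area:
  A = pi * (D/2)^2 = pi * (1.09/2)^2 = 0.9331 m^2
Calculate velocity:
  v = Q / A = 12.43 / 0.9331
  v = 13.321 m/s

13.321


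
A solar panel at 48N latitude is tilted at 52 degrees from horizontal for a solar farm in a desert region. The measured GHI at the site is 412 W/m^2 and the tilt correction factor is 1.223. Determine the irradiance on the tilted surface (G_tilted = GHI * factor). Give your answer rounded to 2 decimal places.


Identify the given values:
  GHI = 412 W/m^2, tilt correction factor = 1.223
Apply the formula G_tilted = GHI * factor:
  G_tilted = 412 * 1.223
  G_tilted = 503.88 W/m^2

503.88


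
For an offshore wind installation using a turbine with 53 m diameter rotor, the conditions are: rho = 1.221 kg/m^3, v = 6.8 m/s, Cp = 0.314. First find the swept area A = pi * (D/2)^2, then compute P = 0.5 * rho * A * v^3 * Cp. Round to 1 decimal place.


Step 1 -- Compute swept area:
  A = pi * (D/2)^2 = pi * (53/2)^2 = 2206.18 m^2
Step 2 -- Apply wind power equation:
  P = 0.5 * rho * A * v^3 * Cp
  v^3 = 6.8^3 = 314.432
  P = 0.5 * 1.221 * 2206.18 * 314.432 * 0.314
  P = 132979.2 W

132979.2


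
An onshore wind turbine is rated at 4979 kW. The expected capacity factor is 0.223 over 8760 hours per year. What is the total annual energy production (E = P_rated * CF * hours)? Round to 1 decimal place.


Annual energy = rated_kW * capacity_factor * hours_per_year
Given: P_rated = 4979 kW, CF = 0.223, hours = 8760
E = 4979 * 0.223 * 8760
E = 9726376.9 kWh

9726376.9


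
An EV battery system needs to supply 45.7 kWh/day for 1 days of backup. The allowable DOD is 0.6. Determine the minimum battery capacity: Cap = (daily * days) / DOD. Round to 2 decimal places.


Total energy needed = daily * days = 45.7 * 1 = 45.7 kWh
Account for depth of discharge:
  Cap = total_energy / DOD = 45.7 / 0.6
  Cap = 76.17 kWh

76.17


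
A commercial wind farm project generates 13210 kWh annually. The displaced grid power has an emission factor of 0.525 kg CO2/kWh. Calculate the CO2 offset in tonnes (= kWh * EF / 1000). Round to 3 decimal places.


CO2 offset in kg = generation * emission_factor
CO2 offset = 13210 * 0.525 = 6935.25 kg
Convert to tonnes:
  CO2 offset = 6935.25 / 1000 = 6.935 tonnes

6.935


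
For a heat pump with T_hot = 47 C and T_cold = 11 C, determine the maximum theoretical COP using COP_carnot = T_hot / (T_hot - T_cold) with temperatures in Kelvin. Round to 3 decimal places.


Convert to Kelvin:
  T_hot = 47 + 273.15 = 320.15 K
  T_cold = 11 + 273.15 = 284.15 K
Apply Carnot COP formula:
  COP = T_hot_K / (T_hot_K - T_cold_K) = 320.15 / 36.0
  COP = 8.893

8.893


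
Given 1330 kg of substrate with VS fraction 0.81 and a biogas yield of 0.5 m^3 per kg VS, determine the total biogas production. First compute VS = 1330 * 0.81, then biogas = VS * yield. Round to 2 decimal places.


Compute volatile solids:
  VS = mass * VS_fraction = 1330 * 0.81 = 1077.3 kg
Calculate biogas volume:
  Biogas = VS * specific_yield = 1077.3 * 0.5
  Biogas = 538.65 m^3

538.65


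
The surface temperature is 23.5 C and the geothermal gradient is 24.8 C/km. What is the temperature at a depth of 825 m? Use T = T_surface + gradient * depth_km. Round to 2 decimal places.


Convert depth to km: 825 / 1000 = 0.825 km
Temperature increase = gradient * depth_km = 24.8 * 0.825 = 20.46 C
Temperature at depth = T_surface + delta_T = 23.5 + 20.46
T = 43.96 C

43.96


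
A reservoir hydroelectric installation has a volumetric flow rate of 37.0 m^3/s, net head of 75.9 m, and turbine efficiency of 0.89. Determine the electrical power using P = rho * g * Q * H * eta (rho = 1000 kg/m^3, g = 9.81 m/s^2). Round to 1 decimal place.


Apply the hydropower formula P = rho * g * Q * H * eta
rho * g = 1000 * 9.81 = 9810.0
P = 9810.0 * 37.0 * 75.9 * 0.89
P = 24518986.5 W

24518986.5


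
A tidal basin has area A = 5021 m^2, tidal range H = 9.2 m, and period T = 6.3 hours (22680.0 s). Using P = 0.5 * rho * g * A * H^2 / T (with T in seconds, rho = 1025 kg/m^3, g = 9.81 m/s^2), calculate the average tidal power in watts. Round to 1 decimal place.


Convert period to seconds: T = 6.3 * 3600 = 22680.0 s
H^2 = 9.2^2 = 84.64
P = 0.5 * rho * g * A * H^2 / T
P = 0.5 * 1025 * 9.81 * 5021 * 84.64 / 22680.0
P = 94207.5 W

94207.5


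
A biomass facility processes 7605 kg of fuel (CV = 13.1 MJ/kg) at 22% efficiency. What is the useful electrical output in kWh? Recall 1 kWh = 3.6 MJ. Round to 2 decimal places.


Total energy = mass * CV = 7605 * 13.1 = 99625.5 MJ
Useful energy = total * eta = 99625.5 * 0.22 = 21917.61 MJ
Convert to kWh: 21917.61 / 3.6
Useful energy = 6088.23 kWh

6088.23


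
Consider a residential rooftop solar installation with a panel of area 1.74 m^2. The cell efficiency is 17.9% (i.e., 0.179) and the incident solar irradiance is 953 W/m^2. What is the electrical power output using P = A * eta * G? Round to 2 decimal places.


Use the solar power formula P = A * eta * G.
Given: A = 1.74 m^2, eta = 0.179, G = 953 W/m^2
P = 1.74 * 0.179 * 953
P = 296.82 W

296.82


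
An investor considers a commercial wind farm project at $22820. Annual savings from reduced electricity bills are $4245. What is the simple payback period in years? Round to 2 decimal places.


Simple payback period = initial cost / annual savings
Payback = 22820 / 4245
Payback = 5.38 years

5.38


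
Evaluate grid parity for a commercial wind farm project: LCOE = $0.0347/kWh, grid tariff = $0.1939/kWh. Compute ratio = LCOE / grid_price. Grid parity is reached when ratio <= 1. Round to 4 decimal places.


Compare LCOE to grid price:
  LCOE = $0.0347/kWh, Grid price = $0.1939/kWh
  Ratio = LCOE / grid_price = 0.0347 / 0.1939 = 0.1790
  Grid parity achieved (ratio <= 1)? yes

0.1790


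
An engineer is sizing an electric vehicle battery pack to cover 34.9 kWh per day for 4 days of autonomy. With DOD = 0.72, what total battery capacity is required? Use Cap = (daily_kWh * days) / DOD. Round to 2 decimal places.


Total energy needed = daily * days = 34.9 * 4 = 139.6 kWh
Account for depth of discharge:
  Cap = total_energy / DOD = 139.6 / 0.72
  Cap = 193.89 kWh

193.89


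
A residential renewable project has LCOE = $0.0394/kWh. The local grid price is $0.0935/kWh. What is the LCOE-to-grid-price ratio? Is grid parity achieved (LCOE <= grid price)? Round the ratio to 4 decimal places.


Compare LCOE to grid price:
  LCOE = $0.0394/kWh, Grid price = $0.0935/kWh
  Ratio = LCOE / grid_price = 0.0394 / 0.0935 = 0.4214
  Grid parity achieved (ratio <= 1)? yes

0.4214


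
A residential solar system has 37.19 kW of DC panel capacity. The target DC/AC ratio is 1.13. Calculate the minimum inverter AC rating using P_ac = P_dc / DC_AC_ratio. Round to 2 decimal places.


The inverter AC capacity is determined by the DC/AC ratio.
Given: P_dc = 37.19 kW, DC/AC ratio = 1.13
P_ac = P_dc / ratio = 37.19 / 1.13
P_ac = 32.91 kW

32.91


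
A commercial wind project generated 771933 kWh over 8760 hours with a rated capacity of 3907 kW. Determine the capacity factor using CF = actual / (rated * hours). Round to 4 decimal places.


Capacity factor = actual output / maximum possible output
Maximum possible = rated * hours = 3907 * 8760 = 34225320 kWh
CF = 771933 / 34225320
CF = 0.0226

0.0226


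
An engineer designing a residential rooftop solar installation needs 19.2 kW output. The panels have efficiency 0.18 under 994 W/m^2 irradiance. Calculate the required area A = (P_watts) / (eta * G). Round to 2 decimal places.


Convert target power to watts: P = 19.2 * 1000 = 19200.0 W
Compute denominator: eta * G = 0.18 * 994 = 178.92
Required area A = P / (eta * G) = 19200.0 / 178.92
A = 107.31 m^2

107.31


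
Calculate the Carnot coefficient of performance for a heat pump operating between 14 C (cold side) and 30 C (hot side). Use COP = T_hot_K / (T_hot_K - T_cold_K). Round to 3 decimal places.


Convert to Kelvin:
  T_hot = 30 + 273.15 = 303.15 K
  T_cold = 14 + 273.15 = 287.15 K
Apply Carnot COP formula:
  COP = T_hot_K / (T_hot_K - T_cold_K) = 303.15 / 16.0
  COP = 18.947

18.947


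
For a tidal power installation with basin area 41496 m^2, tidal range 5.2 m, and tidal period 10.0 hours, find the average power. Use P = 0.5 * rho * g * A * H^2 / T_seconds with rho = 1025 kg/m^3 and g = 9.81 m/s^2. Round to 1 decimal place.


Convert period to seconds: T = 10.0 * 3600 = 36000.0 s
H^2 = 5.2^2 = 27.04
P = 0.5 * rho * g * A * H^2 / T
P = 0.5 * 1025 * 9.81 * 41496 * 27.04 / 36000.0
P = 156701.6 W

156701.6


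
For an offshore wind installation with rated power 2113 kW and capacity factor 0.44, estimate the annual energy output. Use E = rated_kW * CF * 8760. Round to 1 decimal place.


Annual energy = rated_kW * capacity_factor * hours_per_year
Given: P_rated = 2113 kW, CF = 0.44, hours = 8760
E = 2113 * 0.44 * 8760
E = 8144347.2 kWh

8144347.2


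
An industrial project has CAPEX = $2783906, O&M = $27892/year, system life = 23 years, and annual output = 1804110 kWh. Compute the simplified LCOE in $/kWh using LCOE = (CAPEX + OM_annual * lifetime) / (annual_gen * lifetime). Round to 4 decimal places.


Total cost = CAPEX + OM * lifetime = 2783906 + 27892 * 23 = 2783906 + 641516 = 3425422
Total generation = annual * lifetime = 1804110 * 23 = 41494530 kWh
LCOE = 3425422 / 41494530
LCOE = 0.0826 $/kWh

0.0826


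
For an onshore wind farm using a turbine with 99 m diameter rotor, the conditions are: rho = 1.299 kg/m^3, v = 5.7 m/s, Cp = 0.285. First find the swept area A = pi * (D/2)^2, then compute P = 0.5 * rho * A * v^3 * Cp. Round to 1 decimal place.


Step 1 -- Compute swept area:
  A = pi * (D/2)^2 = pi * (99/2)^2 = 7697.69 m^2
Step 2 -- Apply wind power equation:
  P = 0.5 * rho * A * v^3 * Cp
  v^3 = 5.7^3 = 185.193
  P = 0.5 * 1.299 * 7697.69 * 185.193 * 0.285
  P = 263881.4 W

263881.4


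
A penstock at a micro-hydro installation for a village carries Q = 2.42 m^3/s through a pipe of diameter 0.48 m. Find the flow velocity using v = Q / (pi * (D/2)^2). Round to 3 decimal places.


Compute pipe cross-sectional area:
  A = pi * (D/2)^2 = pi * (0.48/2)^2 = 0.181 m^2
Calculate velocity:
  v = Q / A = 2.42 / 0.181
  v = 13.373 m/s

13.373


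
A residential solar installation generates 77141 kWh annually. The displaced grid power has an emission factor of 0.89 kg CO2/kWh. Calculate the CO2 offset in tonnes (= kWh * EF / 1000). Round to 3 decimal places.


CO2 offset in kg = generation * emission_factor
CO2 offset = 77141 * 0.89 = 68655.49 kg
Convert to tonnes:
  CO2 offset = 68655.49 / 1000 = 68.655 tonnes

68.655


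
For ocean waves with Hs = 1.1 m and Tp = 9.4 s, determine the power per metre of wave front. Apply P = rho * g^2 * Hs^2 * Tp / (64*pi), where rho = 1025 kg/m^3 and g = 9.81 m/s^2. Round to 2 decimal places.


Apply wave power formula:
  g^2 = 9.81^2 = 96.2361
  Hs^2 = 1.1^2 = 1.21
  Numerator = rho * g^2 * Hs^2 * Tp = 1025 * 96.2361 * 1.21 * 9.4 = 1121954.14
  Denominator = 64 * pi = 201.0619
  P = 1121954.14 / 201.0619 = 5580.14 W/m

5580.14


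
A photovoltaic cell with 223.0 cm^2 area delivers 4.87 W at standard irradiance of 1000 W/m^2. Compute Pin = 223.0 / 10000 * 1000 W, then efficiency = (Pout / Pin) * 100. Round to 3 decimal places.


First compute the input power:
  Pin = area_cm2 / 10000 * G = 223.0 / 10000 * 1000 = 22.3 W
Then compute efficiency:
  Efficiency = (Pout / Pin) * 100 = (4.87 / 22.3) * 100
  Efficiency = 21.839%

21.839


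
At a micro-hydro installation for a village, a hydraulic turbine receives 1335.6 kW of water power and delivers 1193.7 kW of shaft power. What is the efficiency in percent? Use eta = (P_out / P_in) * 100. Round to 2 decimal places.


Turbine efficiency = (output power / input power) * 100
eta = (1193.7 / 1335.6) * 100
eta = 89.38%

89.38


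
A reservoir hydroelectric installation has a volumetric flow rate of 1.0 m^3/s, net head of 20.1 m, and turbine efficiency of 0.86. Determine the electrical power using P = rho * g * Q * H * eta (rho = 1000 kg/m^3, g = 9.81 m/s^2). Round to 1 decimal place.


Apply the hydropower formula P = rho * g * Q * H * eta
rho * g = 1000 * 9.81 = 9810.0
P = 9810.0 * 1.0 * 20.1 * 0.86
P = 169575.7 W

169575.7


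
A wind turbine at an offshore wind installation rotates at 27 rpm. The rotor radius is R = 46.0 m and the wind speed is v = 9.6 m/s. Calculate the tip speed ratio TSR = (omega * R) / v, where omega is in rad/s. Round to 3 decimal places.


Convert rotational speed to rad/s:
  omega = 27 * 2 * pi / 60 = 2.8274 rad/s
Compute tip speed:
  v_tip = omega * R = 2.8274 * 46.0 = 130.062 m/s
Tip speed ratio:
  TSR = v_tip / v_wind = 130.062 / 9.6 = 13.548

13.548


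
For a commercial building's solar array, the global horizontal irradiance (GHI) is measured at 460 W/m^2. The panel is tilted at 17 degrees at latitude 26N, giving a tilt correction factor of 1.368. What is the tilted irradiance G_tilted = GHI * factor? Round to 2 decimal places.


Identify the given values:
  GHI = 460 W/m^2, tilt correction factor = 1.368
Apply the formula G_tilted = GHI * factor:
  G_tilted = 460 * 1.368
  G_tilted = 629.28 W/m^2

629.28


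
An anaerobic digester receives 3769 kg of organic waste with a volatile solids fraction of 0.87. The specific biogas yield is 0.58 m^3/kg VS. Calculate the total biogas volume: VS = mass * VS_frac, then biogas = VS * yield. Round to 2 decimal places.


Compute volatile solids:
  VS = mass * VS_fraction = 3769 * 0.87 = 3279.03 kg
Calculate biogas volume:
  Biogas = VS * specific_yield = 3279.03 * 0.58
  Biogas = 1901.84 m^3

1901.84


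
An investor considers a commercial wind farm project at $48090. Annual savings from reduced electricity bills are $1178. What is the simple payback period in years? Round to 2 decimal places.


Simple payback period = initial cost / annual savings
Payback = 48090 / 1178
Payback = 40.82 years

40.82


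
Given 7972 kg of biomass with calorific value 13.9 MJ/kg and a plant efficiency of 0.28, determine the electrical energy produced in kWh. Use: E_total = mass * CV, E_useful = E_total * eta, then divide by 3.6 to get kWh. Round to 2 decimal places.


Total energy = mass * CV = 7972 * 13.9 = 110810.8 MJ
Useful energy = total * eta = 110810.8 * 0.28 = 31027.02 MJ
Convert to kWh: 31027.02 / 3.6
Useful energy = 8618.62 kWh

8618.62
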